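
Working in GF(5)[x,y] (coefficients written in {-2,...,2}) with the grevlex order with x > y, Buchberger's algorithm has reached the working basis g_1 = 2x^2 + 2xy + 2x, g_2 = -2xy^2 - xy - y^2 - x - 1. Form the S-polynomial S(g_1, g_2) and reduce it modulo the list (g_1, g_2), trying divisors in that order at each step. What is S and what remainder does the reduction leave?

S(g_1, g_2) = xy^3 + 2x^2y - 2xy^2 + 2x^2 + 2x; remainder on division = 2y^3 - xy + y^2 + x + 2y + 1.

lcm(LM(g_1), LM(g_2)) = x^2y^2.
S = (lcm/LT(g_1))·g_1 − (lcm/LT(g_2))·g_2 = xy^3 + 2x^2y - 2xy^2 + 2x^2 + 2x.
Reduce S modulo (g_1, g_2) in that order:
  leading term xy^3: subtract (2y)·g_2 from xy^3 + 2x^2y - 2xy^2 + 2x^2 + 2x → 2x^2y + 2y^3 + 2x^2 + 2xy + 2x + 2y
  leading term x^2y: subtract (y)·g_1 from 2x^2y + 2y^3 + 2x^2 + 2xy + 2x + 2y → -2xy^2 + 2y^3 + 2x^2 + 2x + 2y
  leading term xy^2: subtract (1)·g_2 from -2xy^2 + 2y^3 + 2x^2 + 2x + 2y → 2y^3 + 2x^2 + xy + y^2 - 2x + 2y + 1
  leading term y^3: no divisor's leading term divides it; move 2y^3 to the remainder.
  leading term x^2: subtract (1)·g_1 from 2x^2 + xy + y^2 - 2x + 2y + 1 → -xy + y^2 + x + 2y + 1
  leading term xy: no divisor's leading term divides it; move -xy to the remainder.
  leading term y^2: no divisor's leading term divides it; move y^2 to the remainder.
  leading term x: no divisor's leading term divides it; move x to the remainder.
  leading term y: no divisor's leading term divides it; move 2y to the remainder.
  leading term 1: no divisor's leading term divides it; move 1 to the remainder.
The remainder 2y^3 - xy + y^2 + x + 2y + 1 is nonzero, so it would be added as the next basis element.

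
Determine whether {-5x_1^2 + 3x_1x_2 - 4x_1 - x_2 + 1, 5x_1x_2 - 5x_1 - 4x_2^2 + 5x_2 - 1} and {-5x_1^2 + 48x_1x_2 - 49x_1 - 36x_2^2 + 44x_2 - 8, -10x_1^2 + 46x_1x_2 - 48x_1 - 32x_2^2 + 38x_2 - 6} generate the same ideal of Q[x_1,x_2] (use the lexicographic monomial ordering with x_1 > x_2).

Yes, the ideals are equal.

Equality of ideals is decidable: compute both reduced Gröbner bases (unique for the ordering) and check whether they agree.
Buchberger on the first generating set:
f_1 = -5x_1^2 + 3x_1x_2 - 4x_1 - x_2 + 1, LT = x_1^2.
f_2 = 5x_1x_2 - 5x_1 - 4x_2^2 + 5x_2 - 1, LT = x_1x_2.

S(f_1,f_2): lcm = x_1^2x_2. S = x_1^2 + 1/5x_1x_2^2 - 1/5x_1x_2 + 1/5x_1 + 1/5x_2^2 - 1/5x_2.
  leading term x_1^2: subtract (-1/5)·f_1 from x_1^2 + 1/5x_1x_2^2 - 1/5x_1x_2 + 1/5x_1 + 1/5x_2^2 - 1/5x_2 → 1/5x_1x_2^2 + 2/5x_1x_2 - 3/5x_1 + 1/5x_2^2 - 2/5x_2 + 1/5
  leading term x_1x_2^2: subtract (1/25x_2)·f_2 from 1/5x_1x_2^2 + 2/5x_1x_2 - 3/5x_1 + 1/5x_2^2 - 2/5x_2 + 1/5 → 3/5x_1x_2 - 3/5x_1 + 4/25x_2^3 - 9/25x_2 + 1/5
  leading term x_1x_2: subtract (3/25)·f_2 from 3/5x_1x_2 - 3/5x_1 + 4/25x_2^3 - 9/25x_2 + 1/5 → 4/25x_2^3 + 12/25x_2^2 - 24/25x_2 + 8/25
  leading term x_2^3: no divisor's leading term divides it; move 4/25x_2^3 to the remainder.
  leading term x_2^2: no divisor's leading term divides it; move 12/25x_2^2 to the remainder.
  leading term x_2: no divisor's leading term divides it; move -24/25x_2 to the remainder.
  leading term 1: no divisor's leading term divides it; move 8/25 to the remainder.
  remainder 4/25x_2^3 + 12/25x_2^2 - 24/25x_2 + 8/25 ≠ 0; add g_3 = 4/25x_2^3 + 12/25x_2^2 - 24/25x_2 + 8/25 to the basis.

The other S-polynomials (S(f_1,g_3), S(f_2,g_3)) all reduce to 0 modulo the current basis, so we have a Gröbner basis.
Inter-reduce: drop elements whose leading term is divisible by another's, tail-reduce, and make monic.
Reduced Gröbner basis: {x_1^2 + 1/5x_1 - 12/25x_2^2 + 4/5x_2 - 8/25, x_1x_2 - x_1 - 4/5x_2^2 + x_2 - 1/5, x_2^3 + 3x_2^2 - 6x_2 + 2}.

Buchberger on the second generating set:
h_1 = -5x_1^2 + 48x_1x_2 - 49x_1 - 36x_2^2 + 44x_2 - 8, LT = x_1^2.
h_2 = -10x_1^2 + 46x_1x_2 - 48x_1 - 32x_2^2 + 38x_2 - 6, LT = x_1^2.

S(h_1,h_2): lcm = x_1^2. S = -5x_1x_2 + 5x_1 + 4x_2^2 - 5x_2 + 1.
  leading term x_1x_2: no divisor's leading term divides it; move -5x_1x_2 to the remainder.
  leading term x_1: no divisor's leading term divides it; move 5x_1 to the remainder.
  leading term x_2^2: no divisor's leading term divides it; move 4x_2^2 to the remainder.
  leading term x_2: no divisor's leading term divides it; move -5x_2 to the remainder.
  leading term 1: no divisor's leading term divides it; move 1 to the remainder.
  remainder -5x_1x_2 + 5x_1 + 4x_2^2 - 5x_2 + 1 ≠ 0; add k_3 = -5x_1x_2 + 5x_1 + 4x_2^2 - 5x_2 + 1 to the basis.

S(h_1,k_3): lcm = x_1^2x_2. S = x_1^2 - 44/5x_1x_2^2 + 44/5x_1x_2 + 1/5x_1 + 36/5x_2^3 - 44/5x_2^2 + 8/5x_2.
  leading term x_1^2: subtract (-1/5)·h_1 from x_1^2 - 44/5x_1x_2^2 + 44/5x_1x_2 + 1/5x_1 + 36/5x_2^3 - 44/5x_2^2 + 8/5x_2 → -44/5x_1x_2^2 + 92/5x_1x_2 - 48/5x_1 + 36/5x_2^3 - 16x_2^2 + 52/5x_2 - 8/5
  leading term x_1x_2^2: subtract (44/25x_2)·k_3 from -44/5x_1x_2^2 + 92/5x_1x_2 - 48/5x_1 + 36/5x_2^3 - 16x_2^2 + 52/5x_2 - 8/5 → 48/5x_1x_2 - 48/5x_1 + 4/25x_2^3 - 36/5x_2^2 + 216/25x_2 - 8/5
  leading term x_1x_2: subtract (-48/25)·k_3 from 48/5x_1x_2 - 48/5x_1 + 4/25x_2^3 - 36/5x_2^2 + 216/25x_2 - 8/5 → 4/25x_2^3 + 12/25x_2^2 - 24/25x_2 + 8/25
  leading term x_2^3: no divisor's leading term divides it; move 4/25x_2^3 to the remainder.
  leading term x_2^2: no divisor's leading term divides it; move 12/25x_2^2 to the remainder.
  leading term x_2: no divisor's leading term divides it; move -24/25x_2 to the remainder.
  leading term 1: no divisor's leading term divides it; move 8/25 to the remainder.
  remainder 4/25x_2^3 + 12/25x_2^2 - 24/25x_2 + 8/25 ≠ 0; add k_4 = 4/25x_2^3 + 12/25x_2^2 - 24/25x_2 + 8/25 to the basis.

The other S-polynomials (S(h_2,k_3), S(h_1,k_4), S(h_2,k_4), S(k_3,k_4)) all reduce to 0 modulo the current basis, so we have a Gröbner basis.
Inter-reduce: drop elements whose leading term is divisible by another's, tail-reduce, and make monic.
Reduced Gröbner basis: {x_1^2 + 1/5x_1 - 12/25x_2^2 + 4/5x_2 - 8/25, x_1x_2 - x_1 - 4/5x_2^2 + x_2 - 1/5, x_2^3 + 3x_2^2 - 6x_2 + 2}.

Same reduced basis, so the two generating sets span the same ideal.
The choice of monomial ordering does not affect the verdict — as long as both bases are computed under the same ordering, their equality decides ideal equality.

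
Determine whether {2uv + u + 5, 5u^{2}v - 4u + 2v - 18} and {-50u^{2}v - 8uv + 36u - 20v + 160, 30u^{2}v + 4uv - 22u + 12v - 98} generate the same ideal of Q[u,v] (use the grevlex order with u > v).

Two ideals are equal iff their reduced Gröbner bases coincide (the reduced basis is unique for a fixed ordering).
Buchberger on the first generating set:
f_1 = 2uv + u + 5, LT = uv.
f_2 = 5u^{2}v - 4u + 2v - 18, LT = u^{2}v.

S(f_1,f_2): lcm = u^{2}v. S = \tfrac{1}{2}u^{2} + \tfrac{33}{10}u - \tfrac{2}{5}v + \tfrac{18}{5}.
  reduce S modulo (f_1, f_2):
  remainder \tfrac{1}{2}u^{2} + \tfrac{33}{10}u - \tfrac{2}{5}v + \tfrac{18}{5} ≠ 0; add g_3 = \tfrac{1}{2}u^{2} + \tfrac{33}{10}u - \tfrac{2}{5}v + \tfrac{18}{5} to the basis.

S(f_1,g_3): lcm = u^{2}v. S = \tfrac{1}{2}u^{2} - \tfrac{33}{5}uv + \tfrac{4}{5}v^{2} + \tfrac{5}{2}u - \tfrac{36}{5}v.
  reduce S modulo (f_1, f_2, g_3):
  remainder \tfrac{4}{5}v^{2} + \tfrac{5}{2}u - \tfrac{34}{5}v + \tfrac{129}{10} ≠ 0; add g_4 = \tfrac{4}{5}v^{2} + \tfrac{5}{2}u - \tfrac{34}{5}v + \tfrac{129}{10} to the basis.

The other S-polynomials (S(f_2,g_3), S(f_1,g_4), S(f_2,g_4), S(g_3,g_4)) all reduce to 0 modulo the current basis, so we have a Gröbner basis.
Inter-reduce: drop elements whose leading term is divisible by another's, tail-reduce, and make monic.
Reduced Gröbner basis: {u^{2} + \tfrac{33}{5}u - \tfrac{4}{5}v + \tfrac{36}{5}, uv + \tfrac{1}{2}u + \tfrac{5}{2}, v^{2} + \tfrac{25}{8}u - \tfrac{17}{2}v + \tfrac{129}{8}}.

Buchberger on the second generating set:
h_1 = -50u^{2}v - 8uv + 36u - 20v + 160, LT = u^{2}v.
h_2 = 30u^{2}v + 4uv - 22u + 12v - 98, LT = u^{2}v.

S(h_1,h_2): lcm = u^{2}v. S = \tfrac{2}{75}uv + \tfrac{1}{75}u + \tfrac{1}{15}.
  reduce S modulo (h_1, h_2):
  remainder \tfrac{2}{75}uv + \tfrac{1}{75}u + \tfrac{1}{15} ≠ 0; add k_3 = \tfrac{2}{75}uv + \tfrac{1}{75}u + \tfrac{1}{15} to the basis.

S(h_1,k_3): lcm = u^{2}v. S = -\tfrac{1}{2}u^{2} + \tfrac{4}{25}uv - \tfrac{161}{50}u + \tfrac{2}{5}v - \tfrac{16}{5}.
  reduce S modulo (h_1, h_2, k_3):
  remainder -\tfrac{1}{2}u^{2} - \tfrac{33}{10}u + \tfrac{2}{5}v - \tfrac{18}{5} ≠ 0; add k_4 = -\tfrac{1}{2}u^{2} - \tfrac{33}{10}u + \tfrac{2}{5}v - \tfrac{18}{5} to the basis.

S(h_1,k_4): lcm = u^{2}v. S = -\tfrac{161}{25}uv + \tfrac{4}{5}v^{2} - \tfrac{18}{25}u - \tfrac{34}{5}v - \tfrac{16}{5}.
  reduce S modulo (h_1, h_2, k_3, k_4):
  remainder \tfrac{4}{5}v^{2} + \tfrac{5}{2}u - \tfrac{34}{5}v + \tfrac{129}{10} ≠ 0; add k_5 = \tfrac{4}{5}v^{2} + \tfrac{5}{2}u - \tfrac{34}{5}v + \tfrac{129}{10} to the basis.

The other S-polynomials (S(h_2,k_3), S(h_2,k_4), S(k_3,k_4), S(h_1,k_5), S(h_2,k_5), S(k_3,k_5), S(k_4,k_5)) all reduce to 0 modulo the current basis, so we have a Gröbner basis.
Inter-reduce: drop elements whose leading term is divisible by another's, tail-reduce, and make monic.
Reduced Gröbner basis: {u^{2} + \tfrac{33}{5}u - \tfrac{4}{5}v + \tfrac{36}{5}, uv + \tfrac{1}{2}u + \tfrac{5}{2}, v^{2} + \tfrac{25}{8}u - \tfrac{17}{2}v + \tfrac{129}{8}}.

These coincide, so the ideals are equal.

Yes, the ideals are equal.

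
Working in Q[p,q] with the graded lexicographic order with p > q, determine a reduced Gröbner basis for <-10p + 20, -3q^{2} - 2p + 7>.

G = {q^{2} - 1, p - 2}

f_1 = -10p + 20, LT = p.
f_2 = -3q^{2} - 2p + 7, LT = q^{2}.

The S-polynomials (S(f_1,f_2)) all reduce to 0 modulo the current basis, so we have a Gröbner basis.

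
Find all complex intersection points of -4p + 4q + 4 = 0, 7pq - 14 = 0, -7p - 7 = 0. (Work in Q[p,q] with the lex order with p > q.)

{(-1, -2)}

Compute a lex Gröbner basis by Buchberger's algorithm.
f_1 = -4p + 4q + 4, LT = p.
f_2 = 7pq - 14, LT = pq.
f_3 = -7p - 7, LT = p.

S(f_1,f_2): lcm = pq. S = -q^2 - q + 2.
  leading term q^2: no divisor's leading term divides it; move -q^2 to the remainder.
  leading term q: no divisor's leading term divides it; move -q to the remainder.
  leading term 1: no divisor's leading term divides it; move 2 to the remainder.
  remainder -q^2 - q + 2 ≠ 0; add h_4 = -q^2 - q + 2 to the basis.

S(f_1,f_3): lcm = p. S = -q - 2.
  leading term q: no divisor's leading term divides it; move -q to the remainder.
  leading term 1: no divisor's leading term divides it; move -2 to the remainder.
  remainder -q - 2 ≠ 0; add h_5 = -q - 2 to the basis.

The other S-polynomials (S(f_2,f_3), S(f_1,h_4), S(f_2,h_4), S(f_3,h_4), S(f_1,h_5), S(f_2,h_5), S(f_3,h_5), S(h_4,h_5)) all reduce to 0 modulo the current basis, so we have a Gröbner basis.
Inter-reduce: drop elements whose leading term is divisible by another's, tail-reduce, and make monic.
Reduced Gröbner basis: {p + 1, q + 2}.

The lex basis is triangular: the last element involves only q. Solving q + 2 = 0 gives q ∈ {-2}; substituting each value into the earlier elements determines the remaining variables.
  q = -2: the earlier basis element becomes p + 1 = 0, giving p = -1 — point (-1, -2).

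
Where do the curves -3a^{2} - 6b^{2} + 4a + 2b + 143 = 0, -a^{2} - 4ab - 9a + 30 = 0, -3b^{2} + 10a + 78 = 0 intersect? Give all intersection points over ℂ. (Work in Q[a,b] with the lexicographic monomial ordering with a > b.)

{(-3, -4)}

Compute a lex Gröbner basis by Buchberger's algorithm.
f_1 = -3a^{2} + 4a - 6b^{2} + 2b + 143, LT = a^{2}.
f_2 = -a^{2} - 4ab - 9a + 30, LT = a^{2}.
f_3 = 10a - 3b^{2} + 78, LT = a.

S(f_1,f_2): lcm = a^{2}. S = -4ab - \tfrac{31}{3}a + 2b^{2} - \tfrac{2}{3}b - \tfrac{53}{3}.
  leading term ab: subtract (-\tfrac{2}{5}b)·f_3 from -4ab - \tfrac{31}{3}a + 2b^{2} - \tfrac{2}{3}b - \tfrac{53}{3} → -\tfrac{31}{3}a - \tfrac{6}{5}b^{3} + 2b^{2} + \tfrac{458}{15}b - \tfrac{53}{3}
  leading term a: subtract (-\tfrac{31}{30})·f_3 from -\tfrac{31}{3}a - \tfrac{6}{5}b^{3} + 2b^{2} + \tfrac{458}{15}b - \tfrac{53}{3} → -\tfrac{6}{5}b^{3} - \tfrac{11}{10}b^{2} + \tfrac{458}{15}b + \tfrac{944}{15}
  leading term b^{3}: no divisor's leading term divides it; move -\tfrac{6}{5}b^{3} to the remainder.
  leading term b^{2}: no divisor's leading term divides it; move -\tfrac{11}{10}b^{2} to the remainder.
  leading term b: no divisor's leading term divides it; move \tfrac{458}{15}b to the remainder.
  leading term 1: no divisor's leading term divides it; move \tfrac{944}{15} to the remainder.
  remainder -\tfrac{6}{5}b^{3} - \tfrac{11}{10}b^{2} + \tfrac{458}{15}b + \tfrac{944}{15} ≠ 0; add h_4 = -\tfrac{6}{5}b^{3} - \tfrac{11}{10}b^{2} + \tfrac{458}{15}b + \tfrac{944}{15} to the basis.

S(f_1,f_3): lcm = a^{2}. S = \tfrac{3}{10}ab^{2} - \tfrac{137}{15}a + 2b^{2} - \tfrac{2}{3}b - \tfrac{143}{3}.
  leading term ab^{2}: subtract (\tfrac{3}{100}b^{2})·f_3 from \tfrac{3}{10}ab^{2} - \tfrac{137}{15}a + 2b^{2} - \tfrac{2}{3}b - \tfrac{143}{3} → -\tfrac{137}{15}a + \tfrac{9}{100}b^{4} - \tfrac{17}{50}b^{2} - \tfrac{2}{3}b - \tfrac{143}{3}
  leading term a: subtract (-\tfrac{137}{150})·f_3 from -\tfrac{137}{15}a + \tfrac{9}{100}b^{4} - \tfrac{17}{50}b^{2} - \tfrac{2}{3}b - \tfrac{143}{3} → \tfrac{9}{100}b^{4} - \tfrac{77}{25}b^{2} - \tfrac{2}{3}b + \tfrac{1768}{75}
  leading term b^{4}: subtract (-\tfrac{3}{40}b)·h_4 from \tfrac{9}{100}b^{4} - \tfrac{77}{25}b^{2} - \tfrac{2}{3}b + \tfrac{1768}{75} → -\tfrac{33}{400}b^{3} - \tfrac{79}{100}b^{2} + \tfrac{304}{75}b + \tfrac{1768}{75}
  leading term b^{3}: subtract (\tfrac{11}{160})·h_4 from -\tfrac{33}{400}b^{3} - \tfrac{79}{100}b^{2} + \tfrac{304}{75}b + \tfrac{1768}{75} → -\tfrac{1143}{1600}b^{2} + \tfrac{469}{240}b + \tfrac{2887}{150}
  leading term b^{2}: no divisor's leading term divides it; move -\tfrac{1143}{1600}b^{2} to the remainder.
  leading term b: no divisor's leading term divides it; move \tfrac{469}{240}b to the remainder.
  leading term 1: no divisor's leading term divides it; move \tfrac{2887}{150} to the remainder.
  remainder -\tfrac{1143}{1600}b^{2} + \tfrac{469}{240}b + \tfrac{2887}{150} ≠ 0; add h_5 = -\tfrac{1143}{1600}b^{2} + \tfrac{469}{240}b + \tfrac{2887}{150} to the basis.

S(h_4,h_5): lcm = b^{3}. S = \tfrac{50093}{13716}b^{2} + \tfrac{5135}{3429}b - \tfrac{472}{9}.
  leading term b^{2}: subtract (-\tfrac{20037200}{3919347})·h_5 from \tfrac{50093}{13716}b^{2} + \tfrac{5135}{3429}b - \tfrac{472}{9} → \tfrac{135076000}{11758041}b + \tfrac{540304000}{11758041}
  leading term b: no divisor's leading term divides it; move \tfrac{135076000}{11758041}b to the remainder.
  leading term 1: no divisor's leading term divides it; move \tfrac{540304000}{11758041} to the remainder.
  remainder \tfrac{135076000}{11758041}b + \tfrac{540304000}{11758041} ≠ 0; add h_6 = \tfrac{135076000}{11758041}b + \tfrac{540304000}{11758041} to the basis.

The other S-polynomials (S(f_2,f_3), S(f_1,h_4), S(f_2,h_4), S(f_3,h_4), S(f_1,h_5), S(f_2,h_5), S(f_3,h_5), S(f_1,h_6), S(f_2,h_6), S(f_3,h_6), S(h_4,h_6), S(h_5,h_6)) all reduce to 0 modulo the current basis, so we have a Gröbner basis.
Inter-reduce: drop elements whose leading term is divisible by another's, tail-reduce, and make monic.
Reduced Gröbner basis: {a + 3, b + 4}.

From the last basis element, b + 4 = 0, so b takes values in {-4}. Each choice, substituted upward through the basis, yields the corresponding point(s) of the solution set.
  b = -4: the earlier basis element becomes a + 3 = 0, giving a = -3 — point (-3, -4).
Check: every point annihilates each of the original generators.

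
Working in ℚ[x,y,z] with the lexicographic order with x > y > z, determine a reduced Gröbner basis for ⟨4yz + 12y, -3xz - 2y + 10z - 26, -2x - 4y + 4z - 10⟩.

f_1 = 4yz + 12y, LT = yz.
f_2 = -3xz - 2y + 10z - 26, LT = xz.
f_3 = -2x - 4y + 4z - 10, LT = x.

S(f_1,f_2): lcm = xyz. S = 3xy - ⅔y² + 10/3yz - 26/3y.
  leading term xy: subtract (-3/2y)·f_3 from 3xy - ⅔y² + 10/3yz - 26/3y → -20/3y² + 28/3yz - 71/3y
  leading term y²: no divisor's leading term divides it; move -20/3y² to the remainder.
  leading term yz: subtract (7/3)·f_1 from 28/3yz - 71/3y → -155/3y
  leading term y: no divisor's leading term divides it; move -155/3y to the remainder.
  remainder -20/3y² - 155/3y ≠ 0; add g_4 = -20/3y² - 155/3y to the basis.

S(f_2,f_3): lcm = xz. S = -2yz + ⅔y + 2z² - 25/3z + 26/3.
  leading term yz: subtract (-½)·f_1 from -2yz + ⅔y + 2z² - 25/3z + 26/3 → 20/3y + 2z² - 25/3z + 26/3
  leading term y: no divisor's leading term divides it; move 20/3y to the remainder.
  leading term z²: no divisor's leading term divides it; move 2z² to the remainder.
  leading term z: no divisor's leading term divides it; move -25/3z to the remainder.
  leading term 1: no divisor's leading term divides it; move 26/3 to the remainder.
  remainder 20/3y + 2z² - 25/3z + 26/3 ≠ 0; add g_5 = 20/3y + 2z² - 25/3z + 26/3 to the basis.

S(f_1,g_5): lcm = yz. S = 3y - 3/10z³ + 5/4z² - 13/10z.
  leading term y: subtract (9/20)·g_5 from 3y - 3/10z³ + 5/4z² - 13/10z → -3/10z³ + 7/20z² + 49/20z - 39/10
  leading term z³: no divisor's leading term divides it; move -3/10z³ to the remainder.
  leading term z²: no divisor's leading term divides it; move 7/20z² to the remainder.
  leading term z: no divisor's leading term divides it; move 49/20z to the remainder.
  leading term 1: no divisor's leading term divides it; move -39/10 to the remainder.
  remainder -3/10z³ + 7/20z² + 49/20z - 39/10 ≠ 0; add g_6 = -3/10z³ + 7/20z² + 49/20z - 39/10 to the basis.

The other S-polynomials (S(f_1,f_3), S(f_1,g_4), S(f_2,g_4), S(f_3,g_4), S(f_2,g_5), S(f_3,g_5), S(g_4,g_5), S(f_1,g_6), S(f_2,g_6), S(f_3,g_6), S(g_4,g_6), S(g_5,g_6)) all reduce to 0 modulo the current basis, so we have a Gröbner basis.
Inter-reduce: drop elements whose leading term is divisible by another's, tail-reduce, and make monic.

G = {x - ⅗z² + ½z + 12/5, y + 3/10z² - 5/4z + 13/10, z³ - 7/6z² - 49/6z + 13}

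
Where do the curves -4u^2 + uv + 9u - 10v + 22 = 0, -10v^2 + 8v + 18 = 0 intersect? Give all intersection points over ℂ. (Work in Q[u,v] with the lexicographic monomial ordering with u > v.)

{(-2, -1), (4, -1), (27/20 - sqrt(1129)/20, 9/5), (27/20 + sqrt(1129)/20, 9/5)}

Compute a lex Gröbner basis by Buchberger's algorithm.
f_1 = -4u^2 + uv + 9u - 10v + 22, LT = u^2.
f_2 = -10v^2 + 8v + 18, LT = v^2.

The S-polynomials (S(f_1,f_2)) all reduce to 0 modulo the current basis, so we have a Gröbner basis.
Inter-reduce: drop elements whose leading term is divisible by another's, tail-reduce, and make monic.
Reduced Gröbner basis: {u^2 - 1/4uv - 9/4u + 5/2v - 11/2, v^2 - 4/5v - 9/5}.

A lex Gröbner basis eliminates variables successively. Here v^2 - 4/5v - 9/5 depends only on v, with roots {-1, 9/5}; lifting each root through the earlier basis elements recovers the full solutions.
  v = -1: the earlier basis element becomes u^2 - 2u - 8 = 0, giving u = -2, 4 — points (-2, -1), (4, -1).
  v = 9/5: the earlier basis element becomes u^2 - 27/10u - 1 = 0, giving u = 27/20 - sqrt(1129)/20, 27/20 + sqrt(1129)/20 — points (27/20 - sqrt(1129)/20, 9/5), (27/20 + sqrt(1129)/20, 9/5).
Check: every point annihilates each of the original generators.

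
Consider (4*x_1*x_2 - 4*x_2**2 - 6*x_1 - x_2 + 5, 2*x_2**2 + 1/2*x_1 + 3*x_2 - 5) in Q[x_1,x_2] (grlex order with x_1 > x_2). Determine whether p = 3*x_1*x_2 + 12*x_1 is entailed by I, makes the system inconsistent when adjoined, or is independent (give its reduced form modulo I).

First compute the reduced Gröbner basis of I by Buchberger's algorithm.
f_1 = 4*x_1*x_2 - 4*x_2**2 - 6*x_1 - x_2 + 5, LT = x_1*x_2.
f_2 = 2*x_2**2 + 1/2*x_1 + 3*x_2 - 5, LT = x_2**2.

S(f_1,f_2): lcm = x_1*x_2**2. S = -x_2**3 - 1/4*x_1**2 - 3*x_1*x_2 - 1/4*x_2**2 + 5/2*x_1 + 5/4*x_2.
  reduce S modulo (f_1, f_2):
  remainder -1/4*x_1**2 - 5/4*x_1 + 5/16*x_2 - 5/16 ≠ 0; add h_3 = -1/4*x_1**2 - 5/4*x_1 + 5/16*x_2 - 5/16 to the basis.

The other S-polynomials (S(f_1,h_3), S(f_2,h_3)) all reduce to 0 modulo the current basis, so we have a Gröbner basis.
Inter-reduce: drop elements whose leading term is divisible by another's, tail-reduce, and make monic.
Reduced Gröbner basis: {x_1**2 + 5*x_1 - 5/4*x_2 + 5/4, x_1*x_2 - 5/4*x_1 + 5/4*x_2 - 5/4, x_2**2 + 1/4*x_1 + 3/2*x_2 - 5/2}.
Label its elements g_1 = x_1**2 + 5*x_1 - 5/4*x_2 + 5/4, g_2 = x_1*x_2 - 5/4*x_1 + 5/4*x_2 - 5/4, g_3 = x_2**2 + 1/4*x_1 + 3/2*x_2 - 5/2.

Reduce p = 3*x_1*x_2 + 12*x_1 modulo G:
  leading term x_1*x_2: subtract (3)·g_2 from 3*x_1*x_2 + 12*x_1 → 63/4*x_1 - 15/4*x_2 + 15/4
  leading term x_1: no divisor's leading term divides it; move 63/4*x_1 to the remainder.
  leading term x_2: no divisor's leading term divides it; move -15/4*x_2 to the remainder.
  leading term 1: no divisor's leading term divides it; move 15/4 to the remainder.
  normal form = 63/4*x_1 - 15/4*x_2 + 15/4.
The normal form is nonzero, so p ∉ I. Since p minus its normal form lies in I, I + (p) = I + (r) where r = 63/4*x_1 - 15/4*x_2 + 15/4; decide whether this ideal is the whole ring.
Run Buchberger on G together with r (pairs among the g_i already reduce to 0 since G is a Gröbner basis):
g_1 = x_1**2 + 5*x_1 - 5/4*x_2 + 5/4, LT = x_1**2.
g_2 = x_1*x_2 - 5/4*x_1 + 5/4*x_2 - 5/4, LT = x_1*x_2.
g_3 = x_2**2 + 1/4*x_1 + 3/2*x_2 - 5/2, LT = x_2**2.
r = 63/4*x_1 - 15/4*x_2 + 15/4, LT = x_1.

S(g_1,r): lcm = x_1**2. S = 5/21*x_1*x_2 + 100/21*x_1 - 5/4*x_2 + 5/4.
  reduce S modulo (g_1, g_2, g_3, r):
  remainder -605/1764*x_2 + 605/1764 ≠ 0; add m_5 = -605/1764*x_2 + 605/1764 to the basis.

The other S-polynomials (S(g_1,g_2), S(g_1,g_3), S(g_2,g_3), S(g_2,r), S(g_3,r), S(g_1,m_5), S(g_2,m_5), S(g_3,m_5), S(r,m_5)) all reduce to 0 modulo the current basis, so we have a Gröbner basis.
Inter-reduce: drop elements whose leading term is divisible by another's, tail-reduce, and make monic.
Reduced Gröbner basis: {x_1, x_2 - 1}.
The reduced Gröbner basis of I + (p) is {x_1, x_2 - 1} ≠ {1}, a proper ideal, so the enlarged system stays consistent: p is independent of I, with normal form 63/4*x_1 - 15/4*x_2 + 15/4.

3*x_1*x_2 + 12*x_1 is independent of I; its normal form modulo I is 63/4*x_1 - 15/4*x_2 + 15/4.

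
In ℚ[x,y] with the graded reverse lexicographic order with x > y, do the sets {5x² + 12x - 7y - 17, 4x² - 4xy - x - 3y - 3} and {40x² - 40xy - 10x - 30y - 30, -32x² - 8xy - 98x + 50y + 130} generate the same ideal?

Yes, the ideals are equal.

Equality of ideals is decidable: compute both reduced Gröbner bases (unique for the ordering) and check whether they agree.
Buchberger on the first generating set:
f_1 = 5x² + 12x - 7y - 17, LT = x².
f_2 = 4x² - 4xy - x - 3y - 3, LT = x².

S(f_1,f_2): lcm = x². S = xy + 53/20x - 13/20y - 53/20.
  leading term xy: no divisor's leading term divides it; move xy to the remainder.
  leading term x: no divisor's leading term divides it; move 53/20x to the remainder.
  leading term y: no divisor's leading term divides it; move -13/20y to the remainder.
  leading term 1: no divisor's leading term divides it; move -53/20 to the remainder.
  remainder xy + 53/20x - 13/20y - 53/20 ≠ 0; add g_3 = xy + 53/20x - 13/20y - 53/20 to the basis.

S(f_1,g_3): lcm = x²y. S = -53/20x² + 61/20xy - 7/5y² + 53/20x - 17/5y.
  leading term x²: subtract (-53/100)·f_1 from -53/20x² + 61/20xy - 7/5y² + 53/20x - 17/5y → 61/20xy - 7/5y² + 901/100x - 711/100y - 901/100
  leading term xy: subtract (61/20)·g_3 from 61/20xy - 7/5y² + 901/100x - 711/100y - 901/100 → -7/5y² + 371/400x - 2051/400y - 371/400
  leading term y²: no divisor's leading term divides it; move -7/5y² to the remainder.
  leading term x: no divisor's leading term divides it; move 371/400x to the remainder.
  leading term y: no divisor's leading term divides it; move -2051/400y to the remainder.
  leading term 1: no divisor's leading term divides it; move -371/400 to the remainder.
  remainder -7/5y² + 371/400x - 2051/400y - 371/400 ≠ 0; add g_4 = -7/5y² + 371/400x - 2051/400y - 371/400 to the basis.

The other S-polynomials (S(f_2,g_3), S(f_1,g_4), S(f_2,g_4), S(g_3,g_4)) all reduce to 0 modulo the current basis, so we have a Gröbner basis.
Inter-reduce: drop elements whose leading term is divisible by another's, tail-reduce, and make monic.
Reduced Gröbner basis: {x² + 12/5x - 7/5y - 17/5, xy + 53/20x - 13/20y - 53/20, y² - 53/80x + 293/80y + 53/80}.

Buchberger on the second generating set:
h_1 = 40x² - 40xy - 10x - 30y - 30, LT = x².
h_2 = -32x² - 8xy - 98x + 50y + 130, LT = x².

S(h_1,h_2): lcm = x². S = -5/4xy - 53/16x + 13/16y + 53/16.
  leading term xy: no divisor's leading term divides it; move -5/4xy to the remainder.
  leading term x: no divisor's leading term divides it; move -53/16x to the remainder.
  leading term y: no divisor's leading term divides it; move 13/16y to the remainder.
  leading term 1: no divisor's leading term divides it; move 53/16 to the remainder.
  remainder -5/4xy - 53/16x + 13/16y + 53/16 ≠ 0; add k_3 = -5/4xy - 53/16x + 13/16y + 53/16 to the basis.

S(h_1,k_3): lcm = x²y. S = -xy² - 53/20x² + ⅖xy - ¾y² + 53/20x - ¾y.
  leading term xy²: subtract (⅘y)·k_3 from -xy² - 53/20x² + ⅖xy - ¾y² + 53/20x - ¾y → -53/20x² + 61/20xy - 7/5y² + 53/20x - 17/5y
  leading term x²: subtract (-53/800)·h_1 from -53/20x² + 61/20xy - 7/5y² + 53/20x - 17/5y → ⅖xy - 7/5y² + 159/80x - 431/80y - 159/80
  leading term xy: subtract (-8/25)·k_3 from ⅖xy - 7/5y² + 159/80x - 431/80y - 159/80 → -7/5y² + 371/400x - 2051/400y - 371/400
  leading term y²: no divisor's leading term divides it; move -7/5y² to the remainder.
  leading term x: no divisor's leading term divides it; move 371/400x to the remainder.
  leading term y: no divisor's leading term divides it; move -2051/400y to the remainder.
  leading term 1: no divisor's leading term divides it; move -371/400 to the remainder.
  remainder -7/5y² + 371/400x - 2051/400y - 371/400 ≠ 0; add k_4 = -7/5y² + 371/400x - 2051/400y - 371/400 to the basis.

The other S-polynomials (S(h_2,k_3), S(h_1,k_4), S(h_2,k_4), S(k_3,k_4)) all reduce to 0 modulo the current basis, so we have a Gröbner basis.
Inter-reduce: drop elements whose leading term is divisible by another's, tail-reduce, and make monic.
Reduced Gröbner basis: {x² + 12/5x - 7/5y - 17/5, xy + 53/20x - 13/20y - 53/20, y² - 53/80x + 293/80y + 53/80}.

Same reduced basis, so the two generating sets span the same ideal.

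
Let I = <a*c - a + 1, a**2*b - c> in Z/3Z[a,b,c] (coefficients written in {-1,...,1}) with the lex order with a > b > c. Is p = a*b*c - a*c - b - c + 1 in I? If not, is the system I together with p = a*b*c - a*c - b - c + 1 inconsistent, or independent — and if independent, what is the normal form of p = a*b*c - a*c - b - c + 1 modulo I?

First compute the reduced Gröbner basis of I by Buchberger's algorithm.
f_1 = a*c - a + 1, LT = a*c.
f_2 = a**2*b - c, LT = a**2*b.

S(f_1,f_2): lcm = a**2*b*c. S = -a**2*b + a*b + c**2.
  leading term a**2*b: subtract (-1)·f_2 from -a**2*b + a*b + c**2 → a*b + c**2 - c
  leading term a*b: no divisor's leading term divides it; move a*b to the remainder.
  leading term c**2: no divisor's leading term divides it; move c**2 to the remainder.
  leading term c: no divisor's leading term divides it; move -c to the remainder.
  remainder a*b + c**2 - c ≠ 0; add h_3 = a*b + c**2 - c to the basis.

S(f_1,h_3): lcm = a*b*c. S = -a*b + b - c**3 + c**2.
  leading term a*b: subtract (-1)·h_3 from -a*b + b - c**3 + c**2 → b - c**3 - c**2 - c
  leading term b: no divisor's leading term divides it; move b to the remainder.
  leading term c**3: no divisor's leading term divides it; move -c**3 to the remainder.
  leading term c**2: no divisor's leading term divides it; move -c**2 to the remainder.
  leading term c: no divisor's leading term divides it; move -c to the remainder.
  remainder b - c**3 - c**2 - c ≠ 0; add h_4 = b - c**3 - c**2 - c to the basis.

S(f_2,h_3): lcm = a**2*b. S = -a*c**2 + a*c - c.
  leading term a*c**2: subtract (-c)·f_1 from -a*c**2 + a*c - c → 0
  remainder 0.

S(f_1,h_4): leading monomials are coprime, so the S-polynomial reduces to 0 (Buchberger's first criterion).
S(f_2,h_4): lcm = a**2*b. S = a**2*c**3 + a**2*c**2 + a**2*c - c.
  leading term a**2*c**3: subtract (a*c**2)·f_1 from a**2*c**3 + a**2*c**2 + a**2*c - c → -a**2*c**2 + a**2*c - a*c**2 - c
  leading term a**2*c**2: subtract (-a*c)·f_1 from -a**2*c**2 + a**2*c - a*c**2 - c → -a*c**2 + a*c - c
  leading term a*c**2: subtract (-c)·f_1 from -a*c**2 + a*c - c → 0
  remainder 0.

S(h_3,h_4): lcm = a*b. S = a*c**3 + a*c**2 + a*c + c**2 - c.
  leading term a*c**3: subtract (c**2)·f_1 from a*c**3 + a*c**2 + a*c + c**2 - c → -a*c**2 + a*c - c
  leading term a*c**2: subtract (-c)·f_1 from -a*c**2 + a*c - c → 0
  remainder 0.

Every S-polynomial of the final basis reduces to 0, so we have a Gröbner basis.
Inter-reduce: drop elements whose leading term is divisible by another's, tail-reduce, and make monic.
Reduced Gröbner basis: {a*c - a + 1, b - c**3 - c**2 - c}.
Label its elements g_1 = a*c - a + 1, g_2 = b - c**3 - c**2 - c.

Reduce p = a*b*c - a*c - b - c + 1 modulo G:
  leading term a*b*c: subtract (b)·g_1 from a*b*c - a*c - b - c + 1 → a*b - a*c + b - c + 1
  leading term a*b: subtract (a)·g_2 from a*b - a*c + b - c + 1 → a*c**3 + a*c**2 + b - c + 1
  leading term a*c**3: subtract (c**2)·g_1 from a*c**3 + a*c**2 + b - c + 1 → -a*c**2 + b - c**2 - c + 1
  leading term a*c**2: subtract (-c)·g_1 from -a*c**2 + b - c**2 - c + 1 → -a*c + b - c**2 + 1
  leading term a*c: subtract (-1)·g_1 from -a*c + b - c**2 + 1 → -a + b - c**2 - 1
  leading term a: no divisor's leading term divides it; move -a to the remainder.
  leading term b: subtract (1)·g_2 from b - c**2 - 1 → c**3 + c - 1
  leading term c**3: no divisor's leading term divides it; move c**3 to the remainder.
  leading term c: no divisor's leading term divides it; move c to the remainder.
  leading term 1: no divisor's leading term divides it; move -1 to the remainder.
  normal form = -a + c**3 + c - 1.
The normal form is nonzero, so p ∉ I. Since p minus its normal form lies in I, I + (p) = I + (r) where r = -a + c**3 + c - 1; decide whether this ideal is the whole ring.
Run Buchberger on G together with r (pairs among the g_i already reduce to 0 since G is a Gröbner basis):
g_1 = a*c - a + 1, LT = a*c.
g_2 = b - c**3 - c**2 - c, LT = b.
r = -a + c**3 + c - 1, LT = a.

S(g_1,g_2): leading monomials are coprime, so the S-polynomial reduces to 0 (Buchberger's first criterion).
S(g_1,r): lcm = a*c. S = -a + c**4 + c**2 - c + 1.
  leading term a: subtract (1)·r from -a + c**4 + c**2 - c + 1 → c**4 - c**3 + c**2 + c - 1
  leading term c**4: no divisor's leading term divides it; move c**4 to the remainder.
  leading term c**3: no divisor's leading term divides it; move -c**3 to the remainder.
  leading term c**2: no divisor's leading term divides it; move c**2 to the remainder.
  leading term c: no divisor's leading term divides it; move c to the remainder.
  leading term 1: no divisor's leading term divides it; move -1 to the remainder.
  remainder c**4 - c**3 + c**2 + c - 1 ≠ 0; add m_4 = c**4 - c**3 + c**2 + c - 1 to the basis.

S(g_2,r): leading monomials are coprime, so the S-polynomial reduces to 0 (Buchberger's first criterion).
S(g_1,m_4): lcm = a*c**4. S = -a*c**2 - a*c + a + c**3.
  leading term a*c**2: subtract (-c)·g_1 from -a*c**2 - a*c + a + c**3 → a*c + a + c**3 + c
  leading term a*c: subtract (1)·g_1 from a*c + a + c**3 + c → -a + c**3 + c - 1
  leading term a: subtract (1)·r from -a + c**3 + c - 1 → 0
  remainder 0.

S(g_2,m_4): leading monomials are coprime, so the S-polynomial reduces to 0 (Buchberger's first criterion).
S(r,m_4): leading monomials are coprime, so the S-polynomial reduces to 0 (Buchberger's first criterion).
Every S-polynomial of the final basis reduces to 0, so we have a Gröbner basis.
Inter-reduce: drop elements whose leading term is divisible by another's, tail-reduce, and make monic.
Reduced Gröbner basis: {a - c**3 - c + 1, b - c**3 - c**2 - c, c**4 - c**3 + c**2 + c - 1}.
The reduced Gröbner basis of I + (p) is {a - c**3 - c + 1, b - c**3 - c**2 - c, c**4 - c**3 + c**2 + c - 1} ≠ {1}, a proper ideal, so the enlarged system stays consistent: p is independent of I, with normal form -a + c**3 + c - 1.

The remainder on division by a Gröbner basis is unique — it is the normal form.

a*b*c - a*c - b - c + 1 is independent of I; its normal form modulo I is -a + c**3 + c - 1.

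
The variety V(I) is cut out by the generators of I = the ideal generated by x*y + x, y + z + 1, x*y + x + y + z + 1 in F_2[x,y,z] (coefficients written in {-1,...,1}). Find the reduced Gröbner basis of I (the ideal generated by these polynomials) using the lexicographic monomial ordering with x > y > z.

G = {x*z, y + z + 1}

f_1 = x*y + x, LT = x*y.
f_2 = y + z + 1, LT = y.
f_3 = x*y + x + y + z + 1, LT = x*y.

S(f_1,f_2): lcm = x*y. S = x*z.
  leading term x*z: no divisor's leading term divides it; move x*z to the remainder.
  remainder x*z ≠ 0; add g_4 = x*z to the basis.

The other S-polynomials (S(f_1,f_3), S(f_2,f_3), S(f_1,g_4), S(f_2,g_4), S(f_3,g_4)) all reduce to 0 modulo the current basis, so we have a Gröbner basis.
Inter-reduce: drop elements whose leading term is divisible by another's, tail-reduce, and make monic.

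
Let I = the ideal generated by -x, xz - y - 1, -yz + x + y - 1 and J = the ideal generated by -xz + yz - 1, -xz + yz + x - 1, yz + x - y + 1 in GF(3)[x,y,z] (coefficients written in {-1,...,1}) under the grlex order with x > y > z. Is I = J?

Since reduced Gröbner bases are canonical representatives of ideals under a given ordering, it suffices to compute and compare them.
Buchberger on the first generating set:
f_1 = -x, LT = x.
f_2 = xz - y - 1, LT = xz.
f_3 = -yz + x + y - 1, LT = yz.

S(f_1,f_2): lcm = xz. S = y + 1.
  leading term y: no divisor's leading term divides it; move y to the remainder.
  leading term 1: no divisor's leading term divides it; move 1 to the remainder.
  remainder y + 1 ≠ 0; add g_4 = y + 1 to the basis.

S(f_3,g_4): lcm = yz. S = -x - y - z + 1.
  leading term x: subtract (1)·f_1 from -x - y - z + 1 → -y - z + 1
  leading term y: subtract (-1)·g_4 from -y - z + 1 → -z - 1
  leading term z: no divisor's leading term divides it; move -z to the remainder.
  leading term 1: no divisor's leading term divides it; move -1 to the remainder.
  remainder -z - 1 ≠ 0; add g_5 = -z - 1 to the basis.

The other S-polynomials (S(f_1,f_3), S(f_2,f_3), S(f_1,g_4), S(f_2,g_4), S(f_1,g_5), S(f_2,g_5), S(f_3,g_5), S(g_4,g_5)) all reduce to 0 modulo the current basis, so we have a Gröbner basis.
Inter-reduce: drop elements whose leading term is divisible by another's, tail-reduce, and make monic.
Reduced Gröbner basis: {x, y + 1, z + 1}.

Buchberger on the second generating set:
h_1 = -xz + yz - 1, LT = xz.
h_2 = -xz + yz + x - 1, LT = xz.
h_3 = yz + x - y + 1, LT = yz.

S(h_1,h_2): lcm = xz. S = x.
  leading term x: no divisor's leading term divides it; move x to the remainder.
  remainder x ≠ 0; add k_4 = x to the basis.

S(h_1,h_3): lcm = xyz. S = -y^{2}z - x^{2} + xy - x + y.
  leading term y^{2}z: subtract (-y)·h_3 from -y^{2}z - x^{2} + xy - x + y → -x^{2} - xy - y^{2} - x - y
  leading term x^{2}: subtract (-x)·k_4 from -x^{2} - xy - y^{2} - x - y → -xy - y^{2} - x - y
  leading term xy: subtract (-y)·k_4 from -xy - y^{2} - x - y → -y^{2} - x - y
  leading term y^{2}: no divisor's leading term divides it; move -y^{2} to the remainder.
  leading term x: subtract (-1)·k_4 from -x - y → -y
  leading term y: no divisor's leading term divides it; move -y to the remainder.
  remainder -y^{2} - y ≠ 0; add k_5 = -y^{2} - y to the basis.

S(h_1,k_4): lcm = xz. S = -yz + 1.
  leading term yz: subtract (-1)·h_3 from -yz + 1 → x - y - 1
  leading term x: subtract (1)·k_4 from x - y - 1 → -y - 1
  leading term y: no divisor's leading term divides it; move -y to the remainder.
  leading term 1: no divisor's leading term divides it; move -1 to the remainder.
  remainder -y - 1 ≠ 0; add k_6 = -y - 1 to the basis.

S(h_3,k_6): lcm = yz. S = x - y - z + 1.
  leading term x: subtract (1)·k_4 from x - y - z + 1 → -y - z + 1
  leading term y: subtract (1)·k_6 from -y - z + 1 → -z - 1
  leading term z: no divisor's leading term divides it; move -z to the remainder.
  leading term 1: no divisor's leading term divides it; move -1 to the remainder.
  remainder -z - 1 ≠ 0; add k_7 = -z - 1 to the basis.

The other S-polynomials (S(h_2,h_3), S(h_2,k_4), S(h_3,k_4), S(h_1,k_5), S(h_2,k_5), S(h_3,k_5), S(k_4,k_5), S(h_1,k_6), S(h_2,k_6), S(k_4,k_6), S(k_5,k_6), S(h_1,k_7), S(h_2,k_7), S(h_3,k_7), S(k_4,k_7), S(k_5,k_7), S(k_6,k_7)) all reduce to 0 modulo the current basis, so we have a Gröbner basis.
Inter-reduce: drop elements whose leading term is divisible by another's, tail-reduce, and make monic.
Reduced Gröbner basis: {x, y + 1, z + 1}.

These coincide, so the ideals are equal.

Yes, the ideals are equal.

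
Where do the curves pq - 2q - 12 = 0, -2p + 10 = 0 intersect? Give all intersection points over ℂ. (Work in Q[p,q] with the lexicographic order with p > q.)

{(5, 4)}

Compute a lex Gröbner basis by Buchberger's algorithm.
f_1 = pq - 2q - 12, LT = pq.
f_2 = -2p + 10, LT = p.

S(f_1,f_2): lcm = pq. S = 3q - 12.
  leading term q: no divisor's leading term divides it; move 3q to the remainder.
  leading term 1: no divisor's leading term divides it; move -12 to the remainder.
  remainder 3q - 12 ≠ 0; add h_3 = 3q - 12 to the basis.

S(f_1,h_3): lcm = pq. S = 4p - 2q - 12.
  leading term p: subtract (-2)·f_2 from 4p - 2q - 12 → -2q + 8
  leading term q: subtract (-2/3)·h_3 from -2q + 8 → 0
  remainder 0.

S(f_2,h_3): leading monomials are coprime, so the S-polynomial reduces to 0 (Buchberger's first criterion).
Every S-polynomial of the final basis reduces to 0, so we have a Gröbner basis.
Inter-reduce: drop elements whose leading term is divisible by another's, tail-reduce, and make monic.
Reduced Gröbner basis: {p - 5, q - 4}.

The lex basis is triangular: the last element involves only q. Solving q - 4 = 0 gives q ∈ {4}; substituting each value into the earlier elements determines the remaining variables.
  q = 4: the earlier basis element becomes p - 5 = 0, giving p = 5 — point (5, 4).
Zero-dimensionality of the ideal guarantees finitely many solutions over ℂ.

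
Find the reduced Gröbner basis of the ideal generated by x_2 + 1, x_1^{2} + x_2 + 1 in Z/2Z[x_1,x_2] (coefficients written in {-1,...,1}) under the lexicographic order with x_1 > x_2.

The reduced Gröbner basis is the canonical form of the ideal for this ordering.

f_1 = x_2 + 1, LT = x_2.
f_2 = x_1^{2} + x_2 + 1, LT = x_1^{2}.

S(f_1,f_2): leading monomials are coprime, so the S-polynomial reduces to 0 (Buchberger's first criterion).
Every S-polynomial of the final basis reduces to 0, so we have a Gröbner basis.

G = {x_1^{2}, x_2 + 1}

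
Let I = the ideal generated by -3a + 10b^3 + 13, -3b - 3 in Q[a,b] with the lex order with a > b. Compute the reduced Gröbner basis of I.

G = {a - 1, b + 1}

f_1 = -3a + 10b^3 + 13, LT = a.
f_2 = -3b - 3, LT = b.

S(f_1,f_2): leading monomials are coprime, so the S-polynomial reduces to 0 (Buchberger's first criterion).
Every S-polynomial of the final basis reduces to 0, so we have a Gröbner basis.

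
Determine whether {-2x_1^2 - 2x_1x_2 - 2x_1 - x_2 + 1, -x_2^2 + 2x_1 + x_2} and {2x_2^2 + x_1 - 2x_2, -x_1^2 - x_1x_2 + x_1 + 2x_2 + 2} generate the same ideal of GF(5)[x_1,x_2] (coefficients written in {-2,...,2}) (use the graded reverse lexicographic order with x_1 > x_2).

For a fixed monomial order, each ideal has a unique reduced Gröbner basis; comparing bases decides equality.
Buchberger on the first generating set:
f_1 = -2x_1^2 - 2x_1x_2 - 2x_1 - x_2 + 1, LT = x_1^2.
f_2 = -x_2^2 + 2x_1 + x_2, LT = x_2^2.

The S-polynomials (S(f_1,f_2)) all reduce to 0 modulo the current basis, so we have a Gröbner basis.
Inter-reduce: drop elements whose leading term is divisible by another's, tail-reduce, and make monic.
Reduced Gröbner basis: {x_1^2 + x_1x_2 + x_1 - 2x_2 + 2, x_2^2 - 2x_1 - x_2}.

Buchberger on the second generating set:
h_1 = 2x_2^2 + x_1 - 2x_2, LT = x_2^2.
h_2 = -x_1^2 - x_1x_2 + x_1 + 2x_2 + 2, LT = x_1^2.

The S-polynomials (S(h_1,h_2)) all reduce to 0 modulo the current basis, so we have a Gröbner basis.
Inter-reduce: drop elements whose leading term is divisible by another's, tail-reduce, and make monic.
Reduced Gröbner basis: {x_1^2 + x_1x_2 - x_1 - 2x_2 - 2, x_2^2 - 2x_1 - x_2}.

Since the reduced bases disagree, the two ideals are not the same.
The same test decides containment: I ⊆ J iff every generator of I reduces to 0 modulo a Gröbner basis of J.

No, the ideals differ.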